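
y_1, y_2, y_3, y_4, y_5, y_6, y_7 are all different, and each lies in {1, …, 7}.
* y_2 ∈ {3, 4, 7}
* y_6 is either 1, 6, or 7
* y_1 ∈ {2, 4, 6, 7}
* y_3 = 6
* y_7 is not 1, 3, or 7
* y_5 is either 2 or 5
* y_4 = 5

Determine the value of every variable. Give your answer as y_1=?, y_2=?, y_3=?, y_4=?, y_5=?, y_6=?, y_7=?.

y_3 has just one choice, so y_3 = 6. Strike 6 from y_1, y_6, y_7.
y_4's domain is down to {5}, so y_4 = 5. Eliminate 5 elsewhere: y_5, y_7.
y_5 has just one choice, so y_5 = 2. Strike 2 from y_1, y_7.
y_7 must be 4 (only option left). Eliminate 4 elsewhere: y_1, y_2.
y_1 has just one choice, so y_1 = 7. Remove 7 from y_2, y_6.
That leaves y_2 = 3.
y_6's domain is down to {1}, so y_6 = 1.

y_1=7, y_2=3, y_3=6, y_4=5, y_5=2, y_6=1, y_7=4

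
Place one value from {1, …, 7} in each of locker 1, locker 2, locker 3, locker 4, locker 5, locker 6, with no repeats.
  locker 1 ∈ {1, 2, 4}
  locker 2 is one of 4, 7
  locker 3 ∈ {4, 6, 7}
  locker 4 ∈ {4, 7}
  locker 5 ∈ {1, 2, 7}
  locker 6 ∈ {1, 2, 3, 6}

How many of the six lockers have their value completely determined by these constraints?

2

Among the 6 variables, 3 fits only locker 6 (and all 6 values in {1, 2, 3, 4, 6, 7} must be used), so locker 6 = 3.
The 5 still-open variables draw from only 5 values {1, 2, 4, 6, 7}, so each is used; only locker 3 can be 6, hence locker 3 = 6.
The 2 variables locker 2 and locker 4 are confined to {4, 7}, which locks those values in; drop them from locker 1, locker 5.
Determined: locker 3=6, locker 6=3. The other lockers each still have more than one consistent value. That makes 2.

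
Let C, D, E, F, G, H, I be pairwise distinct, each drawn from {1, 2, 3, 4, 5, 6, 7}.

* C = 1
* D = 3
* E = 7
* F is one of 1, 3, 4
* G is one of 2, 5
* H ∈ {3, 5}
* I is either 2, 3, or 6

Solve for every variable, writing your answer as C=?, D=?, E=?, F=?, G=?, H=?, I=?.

C=1, D=3, E=7, F=4, G=2, H=5, I=6

C's domain is down to {1}, so C = 1. Strike 1 from F.
D must be 3 (only option left). Eliminate 3 elsewhere: F, H, I.
That leaves E = 7.
F's domain is down to {4}, so F = 4.
H must be 5 (only option left). So G can't be 5.
G's domain is down to {2}, so G = 2. Strike 2 from I.
That leaves I = 6.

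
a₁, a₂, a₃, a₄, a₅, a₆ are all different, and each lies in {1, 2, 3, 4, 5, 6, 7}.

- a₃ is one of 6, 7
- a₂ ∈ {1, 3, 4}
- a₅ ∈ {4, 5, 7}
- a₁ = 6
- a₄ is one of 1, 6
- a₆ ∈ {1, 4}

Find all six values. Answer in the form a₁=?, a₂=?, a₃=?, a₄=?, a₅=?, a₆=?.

a₁ must be 6 (only option left). So a₃, a₄ can't be 6.
a₃'s domain is down to {7}, so a₃ = 7. Eliminate 7 elsewhere: a₅.
That leaves a₄ = 1. Strike 1 from a₂, a₆.
That leaves a₆ = 4. Strike 4 from a₂, a₅.
a₂'s domain is down to {3}, so a₂ = 3.
a₅ has just one choice, so a₅ = 5.

a₁=6, a₂=3, a₃=7, a₄=1, a₅=5, a₆=4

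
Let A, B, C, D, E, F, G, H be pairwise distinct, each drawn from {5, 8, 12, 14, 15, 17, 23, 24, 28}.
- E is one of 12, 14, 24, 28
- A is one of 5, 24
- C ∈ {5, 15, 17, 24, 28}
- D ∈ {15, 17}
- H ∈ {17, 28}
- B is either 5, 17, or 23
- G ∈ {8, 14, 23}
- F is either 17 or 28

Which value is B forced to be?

F and H share exactly the 2 values {17, 28}; by pigeonhole those values go to them, so strike 17, 28 from B, C, D, E.
D's domain is down to {15}, so D = 15. Remove 15 from C.
A and C share exactly the 2 values {5, 24}; by pigeonhole those values go to them, so strike 5, 24 from B, E.
So B = 23.

23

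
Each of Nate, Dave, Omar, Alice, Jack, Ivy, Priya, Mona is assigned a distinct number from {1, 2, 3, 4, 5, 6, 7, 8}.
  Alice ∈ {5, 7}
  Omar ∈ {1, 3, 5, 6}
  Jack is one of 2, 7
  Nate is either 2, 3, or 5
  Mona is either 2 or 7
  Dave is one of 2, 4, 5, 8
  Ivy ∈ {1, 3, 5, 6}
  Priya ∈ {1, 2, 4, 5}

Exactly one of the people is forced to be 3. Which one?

The 8 variables draw from only 8 values {1, 2, 3, 4, 5, 6, 7, 8}, so each is used; only Dave can be 8, hence Dave = 8.
The 7 still-open variables together cover exactly {1, 2, 3, 4, 5, 6, 7} — 7 values for 7 variables — and 4 appears only in Priya's list, so Priya = 4.
Jack and Mona between them cover only {2, 7} — a naked pair. Remove those values from Nate, Alice.
Alice must be 5 (only option left). So Nate, Omar, Ivy can't be 5.
So 3 goes to Nate.

Nate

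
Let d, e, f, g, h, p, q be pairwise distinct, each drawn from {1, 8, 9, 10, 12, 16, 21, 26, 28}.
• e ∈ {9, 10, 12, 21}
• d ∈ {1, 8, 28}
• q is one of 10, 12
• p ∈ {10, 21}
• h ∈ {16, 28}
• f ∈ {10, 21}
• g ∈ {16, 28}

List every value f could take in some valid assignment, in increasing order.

10, 21

f and p share exactly the 2 values {10, 21}; by pigeonhole those values go to them, so strike 10, 21 from e, q.
That leaves q = 12. Remove 12 from e.
That leaves e = 9.
g and h share exactly the 2 values {16, 28}; by pigeonhole those values go to them, so strike 16, 28 from d.
No further eliminations apply; f can still be any of 10, 21.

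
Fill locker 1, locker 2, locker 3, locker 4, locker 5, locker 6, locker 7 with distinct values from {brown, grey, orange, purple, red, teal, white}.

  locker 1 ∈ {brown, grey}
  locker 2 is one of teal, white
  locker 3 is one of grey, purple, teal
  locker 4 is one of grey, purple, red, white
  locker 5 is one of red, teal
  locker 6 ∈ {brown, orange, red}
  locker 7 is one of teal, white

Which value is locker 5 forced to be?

The 7 variables together cover exactly {brown, grey, orange, purple, red, teal, white} — 7 values for 7 variables — and orange appears only in locker 6's list, so locker 6 = orange.
The 6 still-open variables together cover exactly {brown, grey, purple, red, teal, white} — 6 values for 6 variables — and brown appears only in locker 1's list, so locker 1 = brown.
The 2 variables locker 2 and locker 7 are confined to {teal, white}, which locks those values in; drop them from locker 3, locker 4, locker 5.
So locker 5 = red.

red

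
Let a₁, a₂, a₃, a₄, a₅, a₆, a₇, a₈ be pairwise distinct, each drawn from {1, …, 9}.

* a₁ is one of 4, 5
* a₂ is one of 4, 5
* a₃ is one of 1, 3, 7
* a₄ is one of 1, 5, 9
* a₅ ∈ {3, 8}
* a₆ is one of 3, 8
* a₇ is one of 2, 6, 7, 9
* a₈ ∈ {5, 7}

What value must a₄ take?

The 2 variables a₁ and a₂ are confined to {4, 5}, which locks those values in; drop them from a₄, a₈.
a₈ has just one choice, so a₈ = 7. Remove 7 from a₃, a₇.
a₅ and a₆ share exactly the 2 values {3, 8}; by pigeonhole those values go to them, so strike 3, 8 from a₃.
a₃ must be 1 (only option left). Eliminate 1 elsewhere: a₄.
So a₄ = 9.

9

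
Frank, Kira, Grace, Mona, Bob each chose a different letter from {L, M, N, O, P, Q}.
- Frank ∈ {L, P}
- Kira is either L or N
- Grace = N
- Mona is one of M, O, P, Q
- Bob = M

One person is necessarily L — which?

Kira

Grace has just one choice, so Grace = N. So Kira can't be N.
So L goes to Kira.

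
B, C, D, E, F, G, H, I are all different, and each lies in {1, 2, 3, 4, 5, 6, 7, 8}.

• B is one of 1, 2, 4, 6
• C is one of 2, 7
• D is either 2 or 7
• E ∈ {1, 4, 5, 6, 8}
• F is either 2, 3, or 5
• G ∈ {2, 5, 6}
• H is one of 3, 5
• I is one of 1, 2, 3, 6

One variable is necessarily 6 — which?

Among the 8 variables, 8 fits only E (and all 8 values in {1, 2, 3, 4, 5, 6, 7, 8} must be used), so E = 8.
The 7 still-open variables draw from only 7 values {1, 2, 3, 4, 5, 6, 7}, so each is used; only B can be 4, hence B = 4.
The 6 still-open variables draw from only 6 values {1, 2, 3, 5, 6, 7}, so each is used; only I can be 1, hence I = 1.
The 5 still-open variables together cover exactly {2, 3, 5, 6, 7} — 5 values for 5 variables — and 6 appears only in G's list, so G = 6.

G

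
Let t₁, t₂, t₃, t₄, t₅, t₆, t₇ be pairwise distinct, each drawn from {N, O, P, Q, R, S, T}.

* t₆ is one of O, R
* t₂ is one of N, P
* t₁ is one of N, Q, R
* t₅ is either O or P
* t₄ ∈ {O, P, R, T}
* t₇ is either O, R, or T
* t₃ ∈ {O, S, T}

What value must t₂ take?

The 7 variables together cover exactly {N, O, P, Q, R, S, T} — 7 values for 7 variables — and Q appears only in t₁'s list, so t₁ = Q.
The 6 still-open variables draw from only 6 values {N, O, P, R, S, T}, so each is used; only t₂ can be N, hence t₂ = N.

N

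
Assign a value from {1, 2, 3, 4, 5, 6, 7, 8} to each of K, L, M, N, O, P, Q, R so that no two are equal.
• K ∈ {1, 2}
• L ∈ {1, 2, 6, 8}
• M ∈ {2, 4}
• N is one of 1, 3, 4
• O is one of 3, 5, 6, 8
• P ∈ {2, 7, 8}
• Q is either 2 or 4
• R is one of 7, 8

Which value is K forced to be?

Among the 8 variables, 5 fits only O (and all 8 values in {1, 2, 3, 4, 5, 6, 7, 8} must be used), so O = 5.
The 7 still-open variables draw from only 7 values {1, 2, 3, 4, 6, 7, 8}, so each is used; only N can be 3, hence N = 3.
The 6 still-open variables draw from only 6 values {1, 2, 4, 6, 7, 8}, so each is used; only L can be 6, hence L = 6.
Among the 5 still-open variables, 1 fits only K (and all 5 values in {1, 2, 4, 7, 8} must be used), so K = 1.

1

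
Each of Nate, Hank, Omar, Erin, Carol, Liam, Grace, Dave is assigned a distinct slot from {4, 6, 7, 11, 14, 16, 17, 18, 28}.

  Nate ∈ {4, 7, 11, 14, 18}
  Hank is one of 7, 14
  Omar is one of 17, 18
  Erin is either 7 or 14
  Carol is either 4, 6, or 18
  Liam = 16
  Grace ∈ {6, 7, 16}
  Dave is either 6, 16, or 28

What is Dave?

28

Liam has just one choice, so Liam = 16. Eliminate 16 elsewhere: Grace, Dave.
Hank and Erin share exactly the 2 values {7, 14}; by pigeonhole those values go to them, so strike 7, 14 from Nate, Grace.
Grace's domain is down to {6}, so Grace = 6. Strike 6 from Carol, Dave.
So Dave = 28.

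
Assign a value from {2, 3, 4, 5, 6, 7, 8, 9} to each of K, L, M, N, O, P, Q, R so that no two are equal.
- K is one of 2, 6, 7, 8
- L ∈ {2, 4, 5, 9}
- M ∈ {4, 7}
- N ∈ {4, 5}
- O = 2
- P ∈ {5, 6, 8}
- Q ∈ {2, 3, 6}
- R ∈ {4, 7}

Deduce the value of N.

O's domain is down to {2}, so O = 2. Remove 2 from K, L, Q.
The 7 still-open variables draw from only 7 values {3, 4, 5, 6, 7, 8, 9}, so each is used; only Q can be 3, hence Q = 3.
The 6 still-open variables together cover exactly {4, 5, 6, 7, 8, 9} — 6 values for 6 variables — and 9 appears only in L's list, so L = 9.
The 2 variables M and R are confined to {4, 7}, which locks those values in; drop them from K, N.
So N = 5.

5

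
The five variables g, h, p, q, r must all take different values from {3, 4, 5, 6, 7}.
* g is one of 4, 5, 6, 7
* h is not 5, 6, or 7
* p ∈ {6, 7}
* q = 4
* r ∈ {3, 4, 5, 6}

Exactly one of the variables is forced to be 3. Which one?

h

q has just one choice, so q = 4. Remove 4 from g, h, r.
So 3 goes to h.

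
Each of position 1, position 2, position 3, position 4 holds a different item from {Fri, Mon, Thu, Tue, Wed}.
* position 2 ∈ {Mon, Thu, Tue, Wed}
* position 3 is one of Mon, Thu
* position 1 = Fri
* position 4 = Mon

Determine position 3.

Thu

position 1 must be Fri (only option left).
That leaves position 4 = Mon. Remove Mon from position 2, position 3.
So position 3 = Thu.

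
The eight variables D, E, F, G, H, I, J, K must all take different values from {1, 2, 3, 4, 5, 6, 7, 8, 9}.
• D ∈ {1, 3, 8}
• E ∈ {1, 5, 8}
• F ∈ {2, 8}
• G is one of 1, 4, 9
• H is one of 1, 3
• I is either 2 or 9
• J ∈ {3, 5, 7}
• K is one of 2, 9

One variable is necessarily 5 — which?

E

The 8 variables draw from only 8 values {1, 2, 3, 4, 5, 7, 8, 9}, so each is used; only G can be 4, hence G = 4.
The 7 still-open variables together cover exactly {1, 2, 3, 5, 7, 8, 9} — 7 values for 7 variables — and 7 appears only in J's list, so J = 7.
The 6 still-open variables together cover exactly {1, 2, 3, 5, 8, 9} — 6 values for 6 variables — and 5 appears only in E's list, so E = 5.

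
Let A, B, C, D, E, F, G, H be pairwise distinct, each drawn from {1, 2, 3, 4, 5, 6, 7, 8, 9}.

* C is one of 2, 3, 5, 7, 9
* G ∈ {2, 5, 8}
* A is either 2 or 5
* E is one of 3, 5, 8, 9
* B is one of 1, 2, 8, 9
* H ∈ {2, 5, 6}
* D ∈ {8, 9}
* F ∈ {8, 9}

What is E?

3

The 8 variables draw from only 8 values {1, 2, 3, 5, 6, 7, 8, 9}, so each is used; only B can be 1, hence B = 1.
The 7 still-open variables draw from only 7 values {2, 3, 5, 6, 7, 8, 9}, so each is used; only H can be 6, hence H = 6.
The 6 still-open variables together cover exactly {2, 3, 5, 7, 8, 9} — 6 values for 6 variables — and 7 appears only in C's list, so C = 7.
The 5 still-open variables together cover exactly {2, 3, 5, 8, 9} — 5 values for 5 variables — and 3 appears only in E's list, so E = 3.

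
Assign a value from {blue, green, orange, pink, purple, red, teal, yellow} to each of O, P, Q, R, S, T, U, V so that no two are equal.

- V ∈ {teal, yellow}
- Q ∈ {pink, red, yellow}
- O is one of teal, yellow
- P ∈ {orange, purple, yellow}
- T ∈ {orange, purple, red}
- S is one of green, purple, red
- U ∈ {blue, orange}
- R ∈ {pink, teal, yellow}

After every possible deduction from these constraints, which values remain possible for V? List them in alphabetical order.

Among the 8 variables, blue fits only U (and all 8 values in {blue, green, orange, pink, purple, red, teal, yellow} must be used), so U = blue.
The 7 still-open variables together cover exactly {green, orange, pink, purple, red, teal, yellow} — 7 values for 7 variables — and green appears only in S's list, so S = green.
The 2 variables O and V are confined to {teal, yellow}, which locks those values in; drop them from P, Q, R.
R's domain is down to {pink}, so R = pink. Eliminate pink elsewhere: Q.
That leaves Q = red. Strike red from T.
No further eliminations apply; V can still be any of teal, yellow.

teal, yellow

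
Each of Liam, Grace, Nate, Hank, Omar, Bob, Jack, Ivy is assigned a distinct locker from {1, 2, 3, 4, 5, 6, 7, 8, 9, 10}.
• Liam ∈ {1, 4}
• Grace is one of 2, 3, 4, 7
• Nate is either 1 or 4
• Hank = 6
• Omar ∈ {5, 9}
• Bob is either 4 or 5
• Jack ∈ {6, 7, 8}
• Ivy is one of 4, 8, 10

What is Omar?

Hank's domain is down to {6}, so Hank = 6. Strike 6 from Jack.
Liam and Nate share exactly the 2 values {1, 4}; by pigeonhole those values go to them, so strike 1, 4 from Grace, Bob, Ivy.
Bob has just one choice, so Bob = 5. Remove 5 from Omar.
So Omar = 9.

9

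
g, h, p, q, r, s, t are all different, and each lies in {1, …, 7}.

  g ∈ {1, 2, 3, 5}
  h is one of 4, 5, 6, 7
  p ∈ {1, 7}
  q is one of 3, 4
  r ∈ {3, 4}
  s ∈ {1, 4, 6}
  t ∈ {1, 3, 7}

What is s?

6

Among the 7 variables, 2 fits only g (and all 7 values in {1, 2, 3, 4, 5, 6, 7} must be used), so g = 2.
The 6 still-open variables draw from only 6 values {1, 3, 4, 5, 6, 7}, so each is used; only h can be 5, hence h = 5.
Among the 5 still-open variables, 6 fits only s (and all 5 values in {1, 3, 4, 6, 7} must be used), so s = 6.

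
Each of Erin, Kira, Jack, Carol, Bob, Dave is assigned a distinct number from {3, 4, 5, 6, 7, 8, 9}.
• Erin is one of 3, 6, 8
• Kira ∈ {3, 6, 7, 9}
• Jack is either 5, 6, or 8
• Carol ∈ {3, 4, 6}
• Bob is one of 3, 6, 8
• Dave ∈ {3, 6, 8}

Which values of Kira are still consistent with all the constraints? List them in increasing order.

Erin, Bob, Dave share exactly the 3 values {3, 6, 8}; by pigeonhole those values go to them, so strike 3, 6, 8 from Kira, Jack, Carol.
That leaves Jack = 5.
Carol must be 4 (only option left).
No further eliminations apply; Kira can still be any of 7, 9.

7, 9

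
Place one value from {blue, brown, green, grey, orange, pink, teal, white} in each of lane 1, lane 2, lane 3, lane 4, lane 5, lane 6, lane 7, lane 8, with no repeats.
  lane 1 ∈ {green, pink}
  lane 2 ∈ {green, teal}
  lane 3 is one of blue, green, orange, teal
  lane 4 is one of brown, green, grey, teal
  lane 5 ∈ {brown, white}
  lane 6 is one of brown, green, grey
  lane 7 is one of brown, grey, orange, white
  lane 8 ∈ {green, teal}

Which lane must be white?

The 8 variables together cover exactly {blue, brown, green, grey, orange, pink, teal, white} — 8 values for 8 variables — and blue appears only in lane 3's list, so lane 3 = blue.
Among the 7 still-open variables, orange fits only lane 7 (and all 7 values in {brown, green, grey, orange, pink, teal, white} must be used), so lane 7 = orange.
The 6 still-open variables together cover exactly {brown, green, grey, pink, teal, white} — 6 values for 6 variables — and pink appears only in lane 1's list, so lane 1 = pink.
The 5 still-open variables draw from only 5 values {brown, green, grey, teal, white}, so each is used; only lane 5 can be white, hence lane 5 = white.

lane 5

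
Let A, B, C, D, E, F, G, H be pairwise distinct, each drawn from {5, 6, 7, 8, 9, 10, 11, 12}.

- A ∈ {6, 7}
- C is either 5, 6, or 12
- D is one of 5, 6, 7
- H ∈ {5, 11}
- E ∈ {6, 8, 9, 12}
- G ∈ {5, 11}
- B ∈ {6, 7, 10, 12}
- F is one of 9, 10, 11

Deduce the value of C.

The 8 variables draw from only 8 values {5, 6, 7, 8, 9, 10, 11, 12}, so each is used; only E can be 8, hence E = 8.
The 7 still-open variables together cover exactly {5, 6, 7, 9, 10, 11, 12} — 7 values for 7 variables — and 9 appears only in F's list, so F = 9.
Among the 6 still-open variables, 10 fits only B (and all 6 values in {5, 6, 7, 10, 11, 12} must be used), so B = 10.
The 5 still-open variables together cover exactly {5, 6, 7, 11, 12} — 5 values for 5 variables — and 12 appears only in C's list, so C = 12.

12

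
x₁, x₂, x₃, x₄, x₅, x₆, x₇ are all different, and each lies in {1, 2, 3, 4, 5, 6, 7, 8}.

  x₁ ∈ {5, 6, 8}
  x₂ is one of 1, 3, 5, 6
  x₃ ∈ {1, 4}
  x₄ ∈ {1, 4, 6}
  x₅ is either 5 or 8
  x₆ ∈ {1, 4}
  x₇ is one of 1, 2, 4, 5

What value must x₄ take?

The 7 variables draw from only 7 values {1, 2, 3, 4, 5, 6, 8}, so each is used; only x₇ can be 2, hence x₇ = 2.
The 6 still-open variables draw from only 6 values {1, 3, 4, 5, 6, 8}, so each is used; only x₂ can be 3, hence x₂ = 3.
x₃ and x₆ between them cover only {1, 4} — a naked pair. Remove those values from x₄.
So x₄ = 6.

6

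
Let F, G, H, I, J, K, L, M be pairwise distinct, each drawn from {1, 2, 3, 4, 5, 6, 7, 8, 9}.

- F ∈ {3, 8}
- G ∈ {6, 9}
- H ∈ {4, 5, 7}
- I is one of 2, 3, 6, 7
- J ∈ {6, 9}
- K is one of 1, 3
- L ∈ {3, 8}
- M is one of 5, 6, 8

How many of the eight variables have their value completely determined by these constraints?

F and L share exactly the 2 values {3, 8}; by pigeonhole those values go to them, so strike 3, 8 from I, K, M.
K's domain is down to {1}, so K = 1.
The 2 variables G and J are confined to {6, 9}, which locks those values in; drop them from I, M.
That leaves M = 5. Eliminate 5 elsewhere: H.
Determined: K=1, M=5. The other variables each still have more than one consistent value. That makes 2.

2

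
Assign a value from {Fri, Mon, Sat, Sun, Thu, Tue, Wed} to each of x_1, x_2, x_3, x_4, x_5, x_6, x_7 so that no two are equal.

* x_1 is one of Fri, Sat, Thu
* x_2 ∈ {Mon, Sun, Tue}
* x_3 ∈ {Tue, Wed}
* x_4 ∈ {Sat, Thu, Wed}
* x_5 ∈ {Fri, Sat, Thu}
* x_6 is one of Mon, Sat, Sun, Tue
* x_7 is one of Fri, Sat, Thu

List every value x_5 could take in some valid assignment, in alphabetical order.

The 3 variables x_1, x_5, x_7 are confined to {Fri, Sat, Thu}, which locks those values in; drop them from x_4, x_6.
That leaves x_4 = Wed. Eliminate Wed elsewhere: x_3.
x_3 must be Tue (only option left). Eliminate Tue elsewhere: x_2, x_6.
No further eliminations apply; x_5 can still be any of Fri, Sat, Thu.

Fri, Sat, Thu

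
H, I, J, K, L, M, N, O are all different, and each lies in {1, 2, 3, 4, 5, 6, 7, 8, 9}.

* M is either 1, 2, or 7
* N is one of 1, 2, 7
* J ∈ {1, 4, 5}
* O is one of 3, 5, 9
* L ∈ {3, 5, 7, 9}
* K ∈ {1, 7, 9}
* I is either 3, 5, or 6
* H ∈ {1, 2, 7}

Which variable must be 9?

K

Among the 8 variables, 4 fits only J (and all 8 values in {1, 2, 3, 4, 5, 6, 7, 9} must be used), so J = 4.
The 7 still-open variables together cover exactly {1, 2, 3, 5, 6, 7, 9} — 7 values for 7 variables — and 6 appears only in I's list, so I = 6.
H, M, N share exactly the 3 values {1, 2, 7}; by pigeonhole those values go to them, so strike 1, 2, 7 from K, L.
So 9 goes to K.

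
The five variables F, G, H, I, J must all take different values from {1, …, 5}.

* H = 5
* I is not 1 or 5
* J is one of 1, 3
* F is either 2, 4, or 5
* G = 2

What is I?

3

G must be 2 (only option left). Eliminate 2 elsewhere: F, I.
That leaves H = 5. Eliminate 5 elsewhere: F.
F's domain is down to {4}, so F = 4. So I can't be 4.
So I = 3.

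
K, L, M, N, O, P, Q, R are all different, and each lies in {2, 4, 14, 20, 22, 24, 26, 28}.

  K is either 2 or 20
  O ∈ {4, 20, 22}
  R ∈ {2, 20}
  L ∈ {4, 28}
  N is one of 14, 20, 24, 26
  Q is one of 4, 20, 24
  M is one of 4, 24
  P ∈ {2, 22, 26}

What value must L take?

28

Among the 8 variables, 14 fits only N (and all 8 values in {2, 4, 14, 20, 22, 24, 26, 28} must be used), so N = 14.
The 7 still-open variables draw from only 7 values {2, 4, 20, 22, 24, 26, 28}, so each is used; only P can be 26, hence P = 26.
The 6 still-open variables draw from only 6 values {2, 4, 20, 22, 24, 28}, so each is used; only O can be 22, hence O = 22.
The 5 still-open variables together cover exactly {2, 4, 20, 24, 28} — 5 values for 5 variables — and 28 appears only in L's list, so L = 28.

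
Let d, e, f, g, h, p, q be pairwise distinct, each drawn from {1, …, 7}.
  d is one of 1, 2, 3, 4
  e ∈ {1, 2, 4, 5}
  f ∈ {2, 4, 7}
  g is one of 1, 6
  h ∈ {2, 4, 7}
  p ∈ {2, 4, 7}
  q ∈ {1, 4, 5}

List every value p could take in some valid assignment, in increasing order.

2, 4, 7

The 7 variables draw from only 7 values {1, 2, 3, 4, 5, 6, 7}, so each is used; only d can be 3, hence d = 3.
The 6 still-open variables together cover exactly {1, 2, 4, 5, 6, 7} — 6 values for 6 variables — and 6 appears only in g's list, so g = 6.
f, h, p share exactly the 3 values {2, 4, 7}; by pigeonhole those values go to them, so strike 2, 4, 7 from e, q.
No further eliminations apply; p can still be any of 2, 4, 7.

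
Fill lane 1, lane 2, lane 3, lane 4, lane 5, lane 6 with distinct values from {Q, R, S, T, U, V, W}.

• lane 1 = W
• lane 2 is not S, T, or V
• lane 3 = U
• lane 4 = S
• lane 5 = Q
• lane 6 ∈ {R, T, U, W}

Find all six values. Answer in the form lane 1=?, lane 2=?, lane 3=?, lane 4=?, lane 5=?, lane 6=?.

lane 1=W, lane 2=R, lane 3=U, lane 4=S, lane 5=Q, lane 6=T

lane 1 has just one choice, so lane 1 = W. Remove W from lane 2, lane 6.
lane 3 must be U (only option left). Remove U from lane 2, lane 6.
lane 4's domain is down to {S}, so lane 4 = S.
lane 5 has just one choice, so lane 5 = Q. So lane 2 can't be Q.
lane 2's domain is down to {R}, so lane 2 = R. Remove R from lane 6.
That leaves lane 6 = T.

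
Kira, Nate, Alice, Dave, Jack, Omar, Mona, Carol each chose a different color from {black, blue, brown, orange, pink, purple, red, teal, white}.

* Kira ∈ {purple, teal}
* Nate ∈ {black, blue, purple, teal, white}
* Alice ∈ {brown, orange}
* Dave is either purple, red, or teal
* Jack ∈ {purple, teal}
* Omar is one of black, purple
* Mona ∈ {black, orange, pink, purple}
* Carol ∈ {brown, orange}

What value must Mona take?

The 2 variables Kira and Jack are confined to {purple, teal}, which locks those values in; drop them from Nate, Dave, Omar, Mona.
That leaves Dave = red.
Omar's domain is down to {black}, so Omar = black. So Nate, Mona can't be black.
Alice and Carol between them cover only {brown, orange} — a naked pair. Remove those values from Mona.
So Mona = pink.

pink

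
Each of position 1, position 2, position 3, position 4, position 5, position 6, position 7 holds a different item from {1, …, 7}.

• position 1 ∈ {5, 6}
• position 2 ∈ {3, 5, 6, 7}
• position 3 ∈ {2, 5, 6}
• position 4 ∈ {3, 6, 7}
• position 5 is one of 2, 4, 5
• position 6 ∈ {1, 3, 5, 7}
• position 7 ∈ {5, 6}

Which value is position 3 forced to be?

The 7 variables together cover exactly {1, 2, 3, 4, 5, 6, 7} — 7 values for 7 variables — and 1 appears only in position 6's list, so position 6 = 1.
Among the 6 still-open variables, 4 fits only position 5 (and all 6 values in {2, 3, 4, 5, 6, 7} must be used), so position 5 = 4.
The 5 still-open variables draw from only 5 values {2, 3, 5, 6, 7}, so each is used; only position 3 can be 2, hence position 3 = 2.

2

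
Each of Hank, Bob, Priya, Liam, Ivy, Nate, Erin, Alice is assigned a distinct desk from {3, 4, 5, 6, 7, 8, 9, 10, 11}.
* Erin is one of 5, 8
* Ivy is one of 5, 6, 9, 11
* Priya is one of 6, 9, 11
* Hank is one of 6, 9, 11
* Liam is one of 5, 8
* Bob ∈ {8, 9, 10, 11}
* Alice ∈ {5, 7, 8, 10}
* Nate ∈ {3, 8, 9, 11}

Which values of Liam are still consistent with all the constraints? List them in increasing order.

Among the 8 variables, 3 fits only Nate (and all 8 values in {3, 5, 6, 7, 8, 9, 10, 11} must be used), so Nate = 3.
The 7 still-open variables draw from only 7 values {5, 6, 7, 8, 9, 10, 11}, so each is used; only Alice can be 7, hence Alice = 7.
The 6 still-open variables together cover exactly {5, 6, 8, 9, 10, 11} — 6 values for 6 variables — and 10 appears only in Bob's list, so Bob = 10.
The 2 variables Liam and Erin are confined to {5, 8}, which locks those values in; drop them from Ivy.
No further eliminations apply; Liam can still be any of 5, 8.

5, 8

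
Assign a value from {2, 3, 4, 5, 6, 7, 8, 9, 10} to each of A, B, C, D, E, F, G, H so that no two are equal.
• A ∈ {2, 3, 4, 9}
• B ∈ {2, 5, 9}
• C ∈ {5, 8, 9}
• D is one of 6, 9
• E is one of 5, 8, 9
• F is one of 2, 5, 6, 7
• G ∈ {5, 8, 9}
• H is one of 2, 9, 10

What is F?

7

C, E, G between them cover only {5, 8, 9} — a naked triple. Remove those values from A, B, D, F, H.
B has just one choice, so B = 2. So A, F, H can't be 2.
D must be 6 (only option left). Eliminate 6 elsewhere: F.
So F = 7.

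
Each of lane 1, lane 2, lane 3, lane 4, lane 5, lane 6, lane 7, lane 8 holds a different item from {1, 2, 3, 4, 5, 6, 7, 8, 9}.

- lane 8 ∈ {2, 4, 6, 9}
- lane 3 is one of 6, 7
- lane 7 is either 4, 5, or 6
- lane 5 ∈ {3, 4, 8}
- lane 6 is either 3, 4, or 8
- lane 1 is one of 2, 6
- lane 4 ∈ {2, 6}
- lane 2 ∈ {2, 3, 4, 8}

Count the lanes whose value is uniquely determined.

3

The 8 variables together cover exactly {2, 3, 4, 5, 6, 7, 8, 9} — 8 values for 8 variables — and 5 appears only in lane 7's list, so lane 7 = 5.
The 7 still-open variables draw from only 7 values {2, 3, 4, 6, 7, 8, 9}, so each is used; only lane 3 can be 7, hence lane 3 = 7.
The 6 still-open variables draw from only 6 values {2, 3, 4, 6, 8, 9}, so each is used; only lane 8 can be 9, hence lane 8 = 9.
The 2 variables lane 1 and lane 4 are confined to {2, 6}, which locks those values in; drop them from lane 2.
Determined: lane 3=7, lane 7=5, lane 8=9. The other lanes each still have more than one consistent value. That makes 3.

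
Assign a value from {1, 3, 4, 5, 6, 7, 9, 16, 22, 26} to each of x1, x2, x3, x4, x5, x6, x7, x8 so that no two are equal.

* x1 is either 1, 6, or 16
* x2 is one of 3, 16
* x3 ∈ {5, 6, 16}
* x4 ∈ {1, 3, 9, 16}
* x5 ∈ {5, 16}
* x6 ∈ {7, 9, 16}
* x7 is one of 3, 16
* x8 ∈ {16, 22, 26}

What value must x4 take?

9

The 2 variables x2 and x7 are confined to {3, 16}, which locks those values in; drop them from x1, x3, x4, x5, x6, x8.
x5 has just one choice, so x5 = 5. So x3 can't be 5.
x3's domain is down to {6}, so x3 = 6. So x1 can't be 6.
x1 has just one choice, so x1 = 1. So x4 can't be 1.
So x4 = 9.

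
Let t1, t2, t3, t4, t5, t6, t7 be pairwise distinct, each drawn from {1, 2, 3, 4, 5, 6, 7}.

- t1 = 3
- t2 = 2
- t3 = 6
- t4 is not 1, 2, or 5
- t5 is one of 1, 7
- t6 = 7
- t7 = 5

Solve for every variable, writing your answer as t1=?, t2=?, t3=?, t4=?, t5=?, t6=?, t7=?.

t1 has just one choice, so t1 = 3. Eliminate 3 elsewhere: t4.
t2 must be 2 (only option left).
t3 must be 6 (only option left). Strike 6 from t4.
t6 must be 7 (only option left). Strike 7 from t4, t5.
t7's domain is down to {5}, so t7 = 5.
t4's domain is down to {4}, so t4 = 4.
t5's domain is down to {1}, so t5 = 1.

t1=3, t2=2, t3=6, t4=4, t5=1, t6=7, t7=5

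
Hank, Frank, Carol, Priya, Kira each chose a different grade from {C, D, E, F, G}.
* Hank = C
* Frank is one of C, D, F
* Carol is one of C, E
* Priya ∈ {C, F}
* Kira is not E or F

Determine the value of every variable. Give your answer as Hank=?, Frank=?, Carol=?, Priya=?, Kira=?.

Hank=C, Frank=D, Carol=E, Priya=F, Kira=G

Hank has just one choice, so Hank = C. Remove C from Frank, Carol, Priya, Kira.
Carol has just one choice, so Carol = E.
That leaves Priya = F. Strike F from Frank.
Frank has just one choice, so Frank = D. Eliminate D elsewhere: Kira.
Kira must be G (only option left).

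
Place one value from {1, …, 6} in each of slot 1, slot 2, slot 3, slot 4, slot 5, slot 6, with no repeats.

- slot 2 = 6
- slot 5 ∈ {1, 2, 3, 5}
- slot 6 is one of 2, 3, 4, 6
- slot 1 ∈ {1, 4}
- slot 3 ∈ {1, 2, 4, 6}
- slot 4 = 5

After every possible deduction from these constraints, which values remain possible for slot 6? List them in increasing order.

slot 2 has just one choice, so slot 2 = 6. So slot 3, slot 6 can't be 6.
slot 4 has just one choice, so slot 4 = 5. So slot 5 can't be 5.
No further eliminations apply; slot 6 can still be any of 2, 3, 4.

2, 3, 4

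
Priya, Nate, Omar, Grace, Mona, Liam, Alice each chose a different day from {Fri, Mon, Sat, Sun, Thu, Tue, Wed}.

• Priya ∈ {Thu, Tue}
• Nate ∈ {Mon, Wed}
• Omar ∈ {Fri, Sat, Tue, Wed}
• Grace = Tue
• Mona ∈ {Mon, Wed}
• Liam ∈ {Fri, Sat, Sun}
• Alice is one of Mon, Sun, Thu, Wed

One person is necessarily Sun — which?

Alice

Grace has just one choice, so Grace = Tue. Remove Tue from Priya, Omar.
That leaves Priya = Thu. Eliminate Thu elsewhere: Alice.
The 2 variables Nate and Mona are confined to {Mon, Wed}, which locks those values in; drop them from Omar, Alice.
So Sun goes to Alice.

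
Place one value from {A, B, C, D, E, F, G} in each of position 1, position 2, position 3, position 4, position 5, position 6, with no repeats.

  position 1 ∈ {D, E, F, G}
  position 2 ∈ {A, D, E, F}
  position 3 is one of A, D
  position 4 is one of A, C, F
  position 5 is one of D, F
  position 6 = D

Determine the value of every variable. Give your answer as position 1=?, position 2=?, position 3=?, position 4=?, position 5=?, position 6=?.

position 6 must be D (only option left). Strike D from position 1, position 2, position 3, position 5.
position 3's domain is down to {A}, so position 3 = A. So position 2, position 4 can't be A.
position 5's domain is down to {F}, so position 5 = F. Remove F from position 1, position 2, position 4.
That leaves position 2 = E. Remove E from position 1.
position 4 must be C (only option left).
That leaves position 1 = G.

position 1=G, position 2=E, position 3=A, position 4=C, position 5=F, position 6=D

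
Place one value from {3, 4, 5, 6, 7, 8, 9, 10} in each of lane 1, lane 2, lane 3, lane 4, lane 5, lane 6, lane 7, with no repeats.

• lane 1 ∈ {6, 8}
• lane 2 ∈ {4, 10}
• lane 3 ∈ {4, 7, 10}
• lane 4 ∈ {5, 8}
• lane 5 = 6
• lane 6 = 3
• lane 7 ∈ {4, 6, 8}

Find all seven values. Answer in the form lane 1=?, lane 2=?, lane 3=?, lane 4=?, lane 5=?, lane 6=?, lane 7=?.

lane 5's domain is down to {6}, so lane 5 = 6. Strike 6 from lane 1, lane 7.
lane 6 has just one choice, so lane 6 = 3.
lane 1's domain is down to {8}, so lane 1 = 8. Strike 8 from lane 4, lane 7.
lane 4 has just one choice, so lane 4 = 5.
That leaves lane 7 = 4. So lane 2, lane 3 can't be 4.
That leaves lane 2 = 10. Remove 10 from lane 3.
lane 3's domain is down to {7}, so lane 3 = 7.

lane 1=8, lane 2=10, lane 3=7, lane 4=5, lane 5=6, lane 6=3, lane 7=4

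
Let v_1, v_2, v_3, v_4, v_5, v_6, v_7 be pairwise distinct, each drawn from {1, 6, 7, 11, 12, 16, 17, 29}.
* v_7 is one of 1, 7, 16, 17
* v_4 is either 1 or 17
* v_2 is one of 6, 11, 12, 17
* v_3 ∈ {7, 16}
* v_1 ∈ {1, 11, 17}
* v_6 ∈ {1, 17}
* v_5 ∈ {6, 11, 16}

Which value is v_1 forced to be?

11

The 7 variables together cover exactly {1, 6, 7, 11, 12, 16, 17} — 7 values for 7 variables — and 12 appears only in v_2's list, so v_2 = 12.
Among the 6 still-open variables, 6 fits only v_5 (and all 6 values in {1, 6, 7, 11, 16, 17} must be used), so v_5 = 6.
The 5 still-open variables draw from only 5 values {1, 7, 11, 16, 17}, so each is used; only v_1 can be 11, hence v_1 = 11.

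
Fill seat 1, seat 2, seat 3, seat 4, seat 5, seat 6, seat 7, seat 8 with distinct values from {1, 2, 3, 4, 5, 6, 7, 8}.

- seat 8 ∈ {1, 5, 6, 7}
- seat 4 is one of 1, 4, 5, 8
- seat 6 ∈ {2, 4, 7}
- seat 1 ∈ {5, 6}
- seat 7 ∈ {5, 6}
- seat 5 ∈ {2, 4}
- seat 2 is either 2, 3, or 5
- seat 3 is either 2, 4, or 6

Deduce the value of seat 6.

7

The 8 variables draw from only 8 values {1, 2, 3, 4, 5, 6, 7, 8}, so each is used; only seat 2 can be 3, hence seat 2 = 3.
The 7 still-open variables together cover exactly {1, 2, 4, 5, 6, 7, 8} — 7 values for 7 variables — and 8 appears only in seat 4's list, so seat 4 = 8.
The 6 still-open variables draw from only 6 values {1, 2, 4, 5, 6, 7}, so each is used; only seat 8 can be 1, hence seat 8 = 1.
Among the 5 still-open variables, 7 fits only seat 6 (and all 5 values in {2, 4, 5, 6, 7} must be used), so seat 6 = 7.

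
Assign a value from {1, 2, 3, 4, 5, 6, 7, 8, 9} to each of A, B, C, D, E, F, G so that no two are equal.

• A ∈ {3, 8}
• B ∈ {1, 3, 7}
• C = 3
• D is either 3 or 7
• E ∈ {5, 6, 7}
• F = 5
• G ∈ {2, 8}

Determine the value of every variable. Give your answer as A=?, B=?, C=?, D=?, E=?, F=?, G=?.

C must be 3 (only option left). Eliminate 3 elsewhere: A, B, D.
D has just one choice, so D = 7. So B, E can't be 7.
That leaves F = 5. Strike 5 from E.
A's domain is down to {8}, so A = 8. So G can't be 8.
B's domain is down to {1}, so B = 1.
E's domain is down to {6}, so E = 6.
G's domain is down to {2}, so G = 2.

A=8, B=1, C=3, D=7, E=6, F=5, G=2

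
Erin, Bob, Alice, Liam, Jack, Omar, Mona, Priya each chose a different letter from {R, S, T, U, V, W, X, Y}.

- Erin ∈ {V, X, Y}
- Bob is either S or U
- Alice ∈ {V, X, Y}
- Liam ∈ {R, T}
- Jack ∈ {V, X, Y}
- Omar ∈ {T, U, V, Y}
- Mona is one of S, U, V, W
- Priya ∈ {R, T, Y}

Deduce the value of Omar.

U

Among the 8 variables, W fits only Mona (and all 8 values in {R, S, T, U, V, W, X, Y} must be used), so Mona = W.
The 7 still-open variables draw from only 7 values {R, S, T, U, V, X, Y}, so each is used; only Bob can be S, hence Bob = S.
The 6 still-open variables draw from only 6 values {R, T, U, V, X, Y}, so each is used; only Omar can be U, hence Omar = U.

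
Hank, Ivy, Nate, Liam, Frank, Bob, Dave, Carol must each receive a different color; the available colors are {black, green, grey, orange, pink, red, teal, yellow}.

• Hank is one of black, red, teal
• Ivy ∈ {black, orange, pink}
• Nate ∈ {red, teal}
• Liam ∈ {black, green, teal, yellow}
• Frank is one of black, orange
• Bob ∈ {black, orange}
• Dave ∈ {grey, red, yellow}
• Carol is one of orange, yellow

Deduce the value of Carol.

The 8 variables together cover exactly {black, green, grey, orange, pink, red, teal, yellow} — 8 values for 8 variables — and green appears only in Liam's list, so Liam = green.
The 7 still-open variables draw from only 7 values {black, grey, orange, pink, red, teal, yellow}, so each is used; only Dave can be grey, hence Dave = grey.
The 6 still-open variables together cover exactly {black, orange, pink, red, teal, yellow} — 6 values for 6 variables — and pink appears only in Ivy's list, so Ivy = pink.
The 5 still-open variables together cover exactly {black, orange, red, teal, yellow} — 5 values for 5 variables — and yellow appears only in Carol's list, so Carol = yellow.

yellow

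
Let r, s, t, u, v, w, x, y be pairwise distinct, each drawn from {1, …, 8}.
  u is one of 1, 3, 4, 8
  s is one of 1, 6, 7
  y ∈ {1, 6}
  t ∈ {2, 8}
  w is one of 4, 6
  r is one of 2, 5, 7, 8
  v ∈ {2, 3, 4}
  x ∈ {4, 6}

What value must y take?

1

The 8 variables together cover exactly {1, 2, 3, 4, 5, 6, 7, 8} — 8 values for 8 variables — and 5 appears only in r's list, so r = 5.
The 7 still-open variables draw from only 7 values {1, 2, 3, 4, 6, 7, 8}, so each is used; only s can be 7, hence s = 7.
w and x between them cover only {4, 6} — a naked pair. Remove those values from u, v, y.
So y = 1.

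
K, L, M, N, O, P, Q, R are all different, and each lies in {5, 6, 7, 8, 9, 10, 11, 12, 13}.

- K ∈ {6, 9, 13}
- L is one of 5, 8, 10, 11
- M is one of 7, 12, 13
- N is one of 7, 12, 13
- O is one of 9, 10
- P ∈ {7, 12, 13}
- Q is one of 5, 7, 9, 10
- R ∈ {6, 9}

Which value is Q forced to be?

5

M, N, P share exactly the 3 values {7, 12, 13}; by pigeonhole those values go to them, so strike 7, 12, 13 from K, Q.
K and R share exactly the 2 values {6, 9}; by pigeonhole those values go to them, so strike 6, 9 from O, Q.
O has just one choice, so O = 10. Eliminate 10 elsewhere: L, Q.
So Q = 5.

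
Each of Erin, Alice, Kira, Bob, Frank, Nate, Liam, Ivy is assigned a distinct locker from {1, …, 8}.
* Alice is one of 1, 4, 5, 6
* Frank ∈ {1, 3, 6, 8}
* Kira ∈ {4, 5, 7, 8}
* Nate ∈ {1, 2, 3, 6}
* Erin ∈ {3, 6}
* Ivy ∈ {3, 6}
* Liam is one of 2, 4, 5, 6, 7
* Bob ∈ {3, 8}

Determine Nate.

2

The 2 variables Erin and Ivy are confined to {3, 6}, which locks those values in; drop them from Alice, Bob, Frank, Nate, Liam.
That leaves Bob = 8. So Kira, Frank can't be 8.
Frank's domain is down to {1}, so Frank = 1. So Alice, Nate can't be 1.
So Nate = 2.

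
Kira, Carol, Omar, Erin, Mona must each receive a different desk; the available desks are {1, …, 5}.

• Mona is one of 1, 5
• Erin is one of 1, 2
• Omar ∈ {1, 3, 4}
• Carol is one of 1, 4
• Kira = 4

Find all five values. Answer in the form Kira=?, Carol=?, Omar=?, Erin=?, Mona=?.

Kira must be 4 (only option left). Eliminate 4 elsewhere: Carol, Omar.
Carol's domain is down to {1}, so Carol = 1. Strike 1 from Omar, Erin, Mona.
Omar has just one choice, so Omar = 3.
That leaves Erin = 2.
Mona has just one choice, so Mona = 5.

Kira=4, Carol=1, Omar=3, Erin=2, Mona=5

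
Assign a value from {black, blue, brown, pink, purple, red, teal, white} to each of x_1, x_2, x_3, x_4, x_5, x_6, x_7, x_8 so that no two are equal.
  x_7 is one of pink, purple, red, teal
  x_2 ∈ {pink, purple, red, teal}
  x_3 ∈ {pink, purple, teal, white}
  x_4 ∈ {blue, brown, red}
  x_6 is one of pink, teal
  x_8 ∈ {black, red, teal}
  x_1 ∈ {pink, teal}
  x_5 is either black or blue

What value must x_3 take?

The 8 variables together cover exactly {black, blue, brown, pink, purple, red, teal, white} — 8 values for 8 variables — and brown appears only in x_4's list, so x_4 = brown.
Among the 7 still-open variables, blue fits only x_5 (and all 7 values in {black, blue, pink, purple, red, teal, white} must be used), so x_5 = blue.
Among the 6 still-open variables, black fits only x_8 (and all 6 values in {black, pink, purple, red, teal, white} must be used), so x_8 = black.
The 5 still-open variables together cover exactly {pink, purple, red, teal, white} — 5 values for 5 variables — and white appears only in x_3's list, so x_3 = white.

white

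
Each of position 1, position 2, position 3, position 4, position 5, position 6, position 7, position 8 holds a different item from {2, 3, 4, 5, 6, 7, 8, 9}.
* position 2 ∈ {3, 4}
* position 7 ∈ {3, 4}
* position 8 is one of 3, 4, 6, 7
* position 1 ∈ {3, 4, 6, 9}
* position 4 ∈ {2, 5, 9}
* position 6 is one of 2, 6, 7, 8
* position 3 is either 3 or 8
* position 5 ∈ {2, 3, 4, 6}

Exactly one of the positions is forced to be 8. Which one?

Among the 8 variables, 5 fits only position 4 (and all 8 values in {2, 3, 4, 5, 6, 7, 8, 9} must be used), so position 4 = 5.
Among the 7 still-open variables, 9 fits only position 1 (and all 7 values in {2, 3, 4, 6, 7, 8, 9} must be used), so position 1 = 9.
The 2 variables position 2 and position 7 are confined to {3, 4}, which locks those values in; drop them from position 3, position 5, position 8.
So 8 goes to position 3.

position 3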